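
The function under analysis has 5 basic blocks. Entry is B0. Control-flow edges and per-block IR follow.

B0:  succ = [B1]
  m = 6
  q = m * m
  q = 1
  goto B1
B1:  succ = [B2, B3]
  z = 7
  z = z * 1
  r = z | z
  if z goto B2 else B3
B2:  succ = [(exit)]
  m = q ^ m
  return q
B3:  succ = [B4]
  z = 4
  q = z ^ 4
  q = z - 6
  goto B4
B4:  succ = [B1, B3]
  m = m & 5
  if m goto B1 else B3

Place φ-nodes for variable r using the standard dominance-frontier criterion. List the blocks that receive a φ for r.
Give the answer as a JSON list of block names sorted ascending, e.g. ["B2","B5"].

Answer: ["B1"]

Derivation:
idom tree: B1←B0 B2←B1 B3←B1 B4←B3
Dom∩ at merges:
  B1: preds {B0,B4}: {B0} ∩ {B0,B1,B3,B4} = {B0}; idom=B0
  B3: preds {B1,B4}: {B0,B1} ∩ {B0,B1,B3,B4} = {B0,B1}; idom=B1

DF derivation:
  B1←B0: walk · to B0
  B1←B4: walk B4→B3→B1 to B0
  B3←B1: walk · to B1
  B3←B4: walk B4→B3 to B1
  DF(B0)=∅
  DF(B1)={B1}
  DF(B2)=∅
  DF(B3)={B1,B3}
  DF(B4)={B1,B3}

φ for r: defs {B1}
  DF⁺ = {B1}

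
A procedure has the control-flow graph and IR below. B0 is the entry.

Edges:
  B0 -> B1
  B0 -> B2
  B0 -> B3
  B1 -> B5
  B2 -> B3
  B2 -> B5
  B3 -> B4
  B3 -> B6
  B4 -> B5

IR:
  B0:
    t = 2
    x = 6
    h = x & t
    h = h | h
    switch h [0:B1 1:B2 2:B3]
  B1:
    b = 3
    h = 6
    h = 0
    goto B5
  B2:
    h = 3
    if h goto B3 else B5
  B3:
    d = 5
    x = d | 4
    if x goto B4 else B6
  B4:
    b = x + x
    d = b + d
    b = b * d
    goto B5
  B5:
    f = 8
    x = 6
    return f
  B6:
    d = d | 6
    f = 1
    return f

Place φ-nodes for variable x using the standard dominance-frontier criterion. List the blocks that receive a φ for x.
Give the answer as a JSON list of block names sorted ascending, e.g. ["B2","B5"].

Answer: ["B5"]

Derivation:
idom tree: B1←B0 B2←B0 B3←B0 B4←B3 B5←B0 B6←B3
Dom at joins:
  B3: preds {B0,B2}: {B0} ∩ {B0,B2} = {B0}; idom=B0
  B5: preds {B1,B2,B4}: {B0,B1} ∩ {B0,B2} ∩ {B0,B3,B4} = {B0}; idom=B0

DF derivation:
  join B3 pred B0: · stop@B0
  join B3 pred B2: B2 stop@B0
  join B5 pred B1: B1 stop@B0
  join B5 pred B2: B2 stop@B0
  join B5 pred B4: B4→B3 stop@B0
  B0: DF=∅
  B1: DF={B5}
  B2: DF={B3,B5}
  B3: DF={B5}
  B4: DF={B5}
  B5: DF=∅
  B6: DF=∅

φ for x: defs {B0,B3,B5}
  DF⁺ = {B5}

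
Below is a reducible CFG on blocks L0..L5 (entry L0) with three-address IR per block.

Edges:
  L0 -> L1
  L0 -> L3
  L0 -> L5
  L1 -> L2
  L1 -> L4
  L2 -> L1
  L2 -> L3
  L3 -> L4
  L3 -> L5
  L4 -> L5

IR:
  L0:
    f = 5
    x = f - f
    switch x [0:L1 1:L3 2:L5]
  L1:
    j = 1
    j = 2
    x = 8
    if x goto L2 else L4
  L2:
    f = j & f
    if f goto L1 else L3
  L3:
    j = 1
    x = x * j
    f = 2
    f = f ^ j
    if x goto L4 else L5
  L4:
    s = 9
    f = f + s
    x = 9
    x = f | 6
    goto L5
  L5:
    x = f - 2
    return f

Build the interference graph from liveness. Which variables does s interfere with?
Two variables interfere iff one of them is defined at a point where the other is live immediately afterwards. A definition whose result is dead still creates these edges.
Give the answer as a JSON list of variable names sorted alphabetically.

Answer: ["f"]

Analysis:
def/use:
  L0: {f,x} / ∅
  L1: {j,x} / ∅
  L2: {f} / {f,j}
  L3: {f,j,x} / {x}
  L4: {f,s,x} / {f}
  L5: {x} / {f}

Live sets:
  L0 li=∅ lo={f,x}
  L1 li={f} lo={f,j,x}
  L2 li={f,j,x} lo={f,x}
  L3 li={x} lo={f}
  L4 li={f} lo={f}
  L5 li={f} lo=∅

Interference:
  f↔{j,s,x}
  j↔{f,x}
  s↔{f}
  x↔{f,j}

N(s) = ["f"]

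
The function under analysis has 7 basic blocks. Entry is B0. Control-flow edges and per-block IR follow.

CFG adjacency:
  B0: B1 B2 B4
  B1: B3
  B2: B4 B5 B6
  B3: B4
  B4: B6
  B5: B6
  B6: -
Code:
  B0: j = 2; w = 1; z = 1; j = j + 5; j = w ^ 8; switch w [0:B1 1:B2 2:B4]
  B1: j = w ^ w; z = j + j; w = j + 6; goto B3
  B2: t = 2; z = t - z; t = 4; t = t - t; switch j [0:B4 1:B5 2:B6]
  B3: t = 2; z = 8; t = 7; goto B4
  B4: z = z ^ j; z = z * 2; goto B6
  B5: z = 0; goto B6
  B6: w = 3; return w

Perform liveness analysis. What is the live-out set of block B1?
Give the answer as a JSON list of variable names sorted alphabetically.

Per-block:
  B0: {j,w,z} / ∅
  B1: {j,w,z} / {w}
  B2: {t,z} / {j,z}
  B3: {t,z} / ∅
  B4: {z} / {j,z}
  B5: {z} / ∅
  B6: {w} / ∅

Live sets:
  B0 li=∅ lo={j,w,z}
  B1 li={w} lo={j}
  B2 li={j,z} lo={j,z}
  B3 li={j} lo={j,z}
  B4 li={j,z} lo=∅
  B5 li=∅ lo=∅
  B6 li=∅ lo=∅

live-out(B1) = ["j"]

Answer: ["j"]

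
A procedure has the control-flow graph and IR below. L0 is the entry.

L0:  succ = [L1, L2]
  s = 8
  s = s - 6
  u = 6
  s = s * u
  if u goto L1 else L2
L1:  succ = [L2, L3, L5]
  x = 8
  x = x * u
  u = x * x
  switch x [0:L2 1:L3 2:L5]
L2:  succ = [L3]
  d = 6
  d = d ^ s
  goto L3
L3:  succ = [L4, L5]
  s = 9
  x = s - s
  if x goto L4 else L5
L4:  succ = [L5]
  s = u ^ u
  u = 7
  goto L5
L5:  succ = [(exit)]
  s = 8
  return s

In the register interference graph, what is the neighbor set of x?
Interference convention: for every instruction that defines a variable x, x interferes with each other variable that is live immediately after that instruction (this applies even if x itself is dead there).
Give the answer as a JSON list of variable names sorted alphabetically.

Answer: ["s", "u"]

Derivation:
Block summaries:
  L0: {s,u} / ∅
  L1: {u,x} / {u}
  L2: {d} / {s}
  L3: {s,x} / ∅
  L4: {s,u} / {u}
  L5: {s} / ∅

Liveness:
  L0: in=∅ out={s,u}
  L1: in={s,u} out={s,u}
  L2: in={s,u} out={u}
  L3: in={u} out={u}
  L4: in={u} out=∅
  L5: in=∅ out=∅

Conflict graph:
  d — {s,u}
  s — {d,u,x}
  u — {d,s,x}
  x — {s,u}

N(x) = ["s", "u"]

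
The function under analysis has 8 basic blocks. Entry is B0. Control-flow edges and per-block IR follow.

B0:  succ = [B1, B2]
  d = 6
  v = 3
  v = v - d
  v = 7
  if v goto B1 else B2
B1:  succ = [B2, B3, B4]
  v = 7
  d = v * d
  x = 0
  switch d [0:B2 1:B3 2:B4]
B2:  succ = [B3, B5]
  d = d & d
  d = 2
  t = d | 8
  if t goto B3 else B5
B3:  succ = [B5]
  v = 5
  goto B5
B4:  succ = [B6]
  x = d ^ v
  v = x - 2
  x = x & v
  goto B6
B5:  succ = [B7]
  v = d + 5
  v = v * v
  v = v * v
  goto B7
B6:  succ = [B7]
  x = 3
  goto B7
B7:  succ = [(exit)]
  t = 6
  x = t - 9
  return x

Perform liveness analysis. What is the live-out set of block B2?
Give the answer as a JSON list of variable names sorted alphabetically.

Answer: ["d"]

Analysis:
def/use:
  B0: def={d,v} ue=∅
  B1: def={d,v,x} ue={d}
  B2: def={d,t} ue={d}
  B3: def={v} ue=∅
  B4: def={v,x} ue={d,v}
  B5: def={v} ue={d}
  B6: def={x} ue=∅
  B7: def={t,x} ue=∅

Live sets:
  B0 li=∅ lo={d}
  B1 li={d} lo={d,v}
  B2 li={d} lo={d}
  B3 li={d} lo={d}
  B4 li={d,v} lo=∅
  B5 li={d} lo=∅
  B6 li=∅ lo=∅
  B7 li=∅ lo=∅

live-out(B2) = ["d"]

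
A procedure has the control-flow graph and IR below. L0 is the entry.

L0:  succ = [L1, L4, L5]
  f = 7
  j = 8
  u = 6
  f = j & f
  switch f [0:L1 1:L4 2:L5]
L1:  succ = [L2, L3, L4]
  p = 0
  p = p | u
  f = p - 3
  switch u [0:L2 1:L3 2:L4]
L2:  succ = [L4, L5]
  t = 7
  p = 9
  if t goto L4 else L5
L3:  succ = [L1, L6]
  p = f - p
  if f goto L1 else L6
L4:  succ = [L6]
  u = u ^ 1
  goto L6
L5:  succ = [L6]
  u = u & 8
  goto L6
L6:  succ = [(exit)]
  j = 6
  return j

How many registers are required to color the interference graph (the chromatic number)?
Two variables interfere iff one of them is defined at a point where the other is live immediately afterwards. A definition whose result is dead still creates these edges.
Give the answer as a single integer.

Answer: 3

Working:
Block summaries:
  L0: def={f,j,u} ue=∅
  L1: def={f,p} ue={u}
  L2: def={p,t} ue=∅
  L3: def={p} ue={f,p}
  L4: def={u} ue={u}
  L5: def={u} ue={u}
  L6: def={j} ue=∅

Live sets:
  L0 li=∅ lo={u}
  L1 li={u} lo={f,p,u}
  L2 li={u} lo={u}
  L3 li={f,p,u} lo={u}
  L4 li={u} lo=∅
  L5 li={u} lo=∅
  L6 li=∅ lo=∅

Conflict graph:
  f: {j,p,u}
  j: {f,u}
  p: {f,t,u}
  t: {p,u}
  u: {f,j,p,t}

Chromatic number:
  {f,j,u} pairwise interfere (3-clique) ⇒ χ ≥ 3
  assign f→R1 j→R2 p→R2 t→R1 u→R0 — no edge inside a register ⇒ χ ≤ 3
  χ = 3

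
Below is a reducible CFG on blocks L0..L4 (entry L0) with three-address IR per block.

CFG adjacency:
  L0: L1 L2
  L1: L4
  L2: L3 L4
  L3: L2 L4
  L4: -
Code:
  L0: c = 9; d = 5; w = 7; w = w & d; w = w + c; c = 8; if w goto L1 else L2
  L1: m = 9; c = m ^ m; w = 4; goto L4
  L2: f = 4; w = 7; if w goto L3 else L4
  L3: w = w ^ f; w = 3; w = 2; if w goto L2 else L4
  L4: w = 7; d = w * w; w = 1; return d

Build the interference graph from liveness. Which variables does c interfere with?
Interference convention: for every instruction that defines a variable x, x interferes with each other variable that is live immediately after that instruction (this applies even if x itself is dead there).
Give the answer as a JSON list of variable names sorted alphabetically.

Block summaries:
  L0: def={c,d,w} ue=∅
  L1: def={c,m,w} ue=∅
  L2: def={f,w} ue=∅
  L3: def={w} ue={f,w}
  L4: def={d,w} ue=∅

Backward fixpoint:
  L0 li=∅ lo=∅
  L1 li=∅ lo=∅
  L2 li=∅ lo={f,w}
  L3 li={f,w} lo=∅
  L4 li=∅ lo=∅

Interfere edges:
  c — {d,w}
  d — {c,w}
  f — {w}
  m — ∅
  w — {c,d,f}

N(c) = ["d", "w"]

Answer: ["d", "w"]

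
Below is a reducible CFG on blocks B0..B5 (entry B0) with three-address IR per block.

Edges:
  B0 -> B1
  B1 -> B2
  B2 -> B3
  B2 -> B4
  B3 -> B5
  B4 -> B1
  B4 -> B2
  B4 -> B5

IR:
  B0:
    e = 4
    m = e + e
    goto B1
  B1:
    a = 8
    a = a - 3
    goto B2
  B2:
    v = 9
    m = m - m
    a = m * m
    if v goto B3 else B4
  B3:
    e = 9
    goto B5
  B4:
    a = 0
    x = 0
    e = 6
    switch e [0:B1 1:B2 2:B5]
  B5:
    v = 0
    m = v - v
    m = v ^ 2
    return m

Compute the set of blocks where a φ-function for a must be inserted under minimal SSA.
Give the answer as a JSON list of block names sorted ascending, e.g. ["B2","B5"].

idom tree: B1←B0 B2←B1 B3←B2 B4←B2 B5←B2
Dom at joins:
  B1: preds {B0,B4}: {B0} ∩ {B0,B1,B2,B4} = {B0}; idom=B0
  B2: preds {B1,B4}: {B0,B1} ∩ {B0,B1,B2,B4} = {B0,B1}; idom=B1
  B5: preds {B3,B4}: {B0,B1,B2,B3} ∩ {B0,B1,B2,B4} = {B0,B1,B2}; idom=B2

DF walk-up:
  B1←B0: walk · to B0
  B1←B4: walk B4→B2→B1 to B0
  B2←B1: walk · to B1
  B2←B4: walk B4→B2 to B1
  B5←B3: walk B3 to B2
  B5←B4: walk B4 to B2
  DF(B0)=∅
  DF(B1)={B1}
  DF(B2)={B1,B2}
  DF(B3)={B5}
  DF(B4)={B1,B2,B5}
  DF(B5)=∅

φ for a: defs {B1,B2,B4}
  DF⁺ = {B1,B2,B5}

Answer: ["B1", "B2", "B5"]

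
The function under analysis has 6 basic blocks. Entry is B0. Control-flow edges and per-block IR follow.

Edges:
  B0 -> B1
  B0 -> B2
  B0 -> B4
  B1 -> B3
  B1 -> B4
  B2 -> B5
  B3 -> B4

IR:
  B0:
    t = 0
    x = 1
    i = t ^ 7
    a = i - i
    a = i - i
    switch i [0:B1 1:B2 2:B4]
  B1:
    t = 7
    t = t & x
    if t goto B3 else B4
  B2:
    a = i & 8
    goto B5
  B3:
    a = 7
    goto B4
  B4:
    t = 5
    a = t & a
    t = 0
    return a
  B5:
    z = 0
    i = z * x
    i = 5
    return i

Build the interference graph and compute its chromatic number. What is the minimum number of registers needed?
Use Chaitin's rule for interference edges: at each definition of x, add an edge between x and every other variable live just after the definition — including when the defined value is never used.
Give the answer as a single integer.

Per-block:
  B0 def {a,i,t,x} use ∅
  B1 def {t} use {x}
  B2 def {a} use {i}
  B3 def {a} use ∅
  B4 def {a,t} use {a}
  B5 def {i,z} use {x}

Backward fixpoint:
  B0: in=∅ out={a,i,x}
  B1: in={a,x} out={a}
  B2: in={i,x} out={x}
  B3: in=∅ out={a}
  B4: in={a} out=∅
  B5: in={x} out=∅

Interference:
  a↔{i,t,x}
  i↔{a,x}
  t↔{a,x}
  x↔{a,i,t,z}
  z↔{x}

Colouring:
  clique {a,i,x} ⇒ need ≥ 3
  3-colouring: c0={x}  c1={a,z}  c2={i,t}
  χ = 3

Answer: 3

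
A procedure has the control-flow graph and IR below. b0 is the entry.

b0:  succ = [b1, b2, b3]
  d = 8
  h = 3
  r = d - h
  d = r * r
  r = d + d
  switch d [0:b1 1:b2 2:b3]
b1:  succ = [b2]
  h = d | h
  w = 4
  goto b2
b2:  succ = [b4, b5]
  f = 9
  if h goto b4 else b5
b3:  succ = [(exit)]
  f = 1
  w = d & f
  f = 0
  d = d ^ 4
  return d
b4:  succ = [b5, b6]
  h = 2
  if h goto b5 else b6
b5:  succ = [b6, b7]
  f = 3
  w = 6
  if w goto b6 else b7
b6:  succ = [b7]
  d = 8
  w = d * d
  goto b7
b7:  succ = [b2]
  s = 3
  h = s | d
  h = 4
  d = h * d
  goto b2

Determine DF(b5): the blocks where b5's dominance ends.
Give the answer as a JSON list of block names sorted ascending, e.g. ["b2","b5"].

Answer: ["b6", "b7"]

Analysis:
idom tree: b1←b0 b2←b0 b3←b0 b4←b2 b5←b2 b6←b2 b7←b2
Join-block Dom:
  b2: preds {b0,b1,b7}: {b0} ∩ {b0,b1} ∩ {b0,b2,b7} = {b0}; idom=b0
  b5: preds {b2,b4}: {b0,b2} ∩ {b0,b2,b4} = {b0,b2}; idom=b2
  b6: preds {b4,b5}: {b0,b2,b4} ∩ {b0,b2,b5} = {b0,b2}; idom=b2
  b7: preds {b5,b6}: {b0,b2,b5} ∩ {b0,b2,b6} = {b0,b2}; idom=b2

DF derivation:
  join b2 pred b0: · stop@b0
  join b2 pred b1: b1 stop@b0
  join b2 pred b7: b7→b2 stop@b0
  join b5 pred b2: · stop@b2
  join b5 pred b4: b4 stop@b2
  join b6 pred b4: b4 stop@b2
  join b6 pred b5: b5 stop@b2
  join b7 pred b5: b5 stop@b2
  join b7 pred b6: b6 stop@b2
  b0 → ∅
  b1 → {b2}
  b2 → {b2}
  b3 → ∅
  b4 → {b5,b6}
  b5 → {b6,b7}
  b6 → {b7}
  b7 → {b2}

DF(b5) = ["b6", "b7"]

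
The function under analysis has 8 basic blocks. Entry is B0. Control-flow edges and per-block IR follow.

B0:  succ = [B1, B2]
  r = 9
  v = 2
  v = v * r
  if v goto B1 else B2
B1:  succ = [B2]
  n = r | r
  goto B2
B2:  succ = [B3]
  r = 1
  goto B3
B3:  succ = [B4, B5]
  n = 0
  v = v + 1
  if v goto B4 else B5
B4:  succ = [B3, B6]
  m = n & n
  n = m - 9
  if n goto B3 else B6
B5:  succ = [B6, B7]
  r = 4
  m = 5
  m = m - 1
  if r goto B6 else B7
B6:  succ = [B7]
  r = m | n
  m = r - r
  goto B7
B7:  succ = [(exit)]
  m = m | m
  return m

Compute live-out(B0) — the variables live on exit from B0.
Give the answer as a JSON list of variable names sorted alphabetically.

Block summaries:
  B0: def={r,v} ue=∅
  B1: def={n} ue={r}
  B2: def={r} ue=∅
  B3: def={n,v} ue={v}
  B4: def={m,n} ue={n}
  B5: def={m,r} ue=∅
  B6: def={m,r} ue={m,n}
  B7: def={m} ue={m}

Liveness:
  B0 li=∅ lo={r,v}
  B1 li={r,v} lo={v}
  B2 li={v} lo={v}
  B3 li={v} lo={n,v}
  B4 li={n,v} lo={m,n,v}
  B5 li={n} lo={m,n}
  B6 li={m,n} lo={m}
  B7 li={m} lo=∅

live-out(B0) = ["r", "v"]

Answer: ["r", "v"]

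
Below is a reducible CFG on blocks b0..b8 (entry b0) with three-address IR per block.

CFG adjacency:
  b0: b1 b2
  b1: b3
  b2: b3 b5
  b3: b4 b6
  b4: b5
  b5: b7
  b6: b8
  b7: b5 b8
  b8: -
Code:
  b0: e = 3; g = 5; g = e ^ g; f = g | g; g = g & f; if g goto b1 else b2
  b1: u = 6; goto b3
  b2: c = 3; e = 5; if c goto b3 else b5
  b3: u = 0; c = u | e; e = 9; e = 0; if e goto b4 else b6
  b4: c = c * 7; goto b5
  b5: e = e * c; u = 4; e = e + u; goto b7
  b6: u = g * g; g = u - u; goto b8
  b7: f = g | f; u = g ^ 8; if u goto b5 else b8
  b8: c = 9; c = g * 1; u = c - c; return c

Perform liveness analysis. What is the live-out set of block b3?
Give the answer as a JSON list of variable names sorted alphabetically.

Answer: ["c", "e", "f", "g"]

Working:
def/use:
  b0: def={e,f,g} ue=∅
  b1: def={u} ue=∅
  b2: def={c,e} ue=∅
  b3: def={c,e,u} ue={e}
  b4: def={c} ue={c}
  b5: def={e,u} ue={c,e}
  b6: def={g,u} ue={g}
  b7: def={f,u} ue={f,g}
  b8: def={c,u} ue={g}

Live sets:
  live b0: ∅→{e,f,g}
  live b1: {e,f,g}→{e,f,g}
  live b2: {f,g}→{c,e,f,g}
  live b3: {e,f,g}→{c,e,f,g}
  live b4: {c,e,f,g}→{c,e,f,g}
  live b5: {c,e,f,g}→{c,e,f,g}
  live b6: {g}→{g}
  live b7: {c,e,f,g}→{c,e,f,g}
  live b8: {g}→∅

live-out(b3) = ["c", "e", "f", "g"]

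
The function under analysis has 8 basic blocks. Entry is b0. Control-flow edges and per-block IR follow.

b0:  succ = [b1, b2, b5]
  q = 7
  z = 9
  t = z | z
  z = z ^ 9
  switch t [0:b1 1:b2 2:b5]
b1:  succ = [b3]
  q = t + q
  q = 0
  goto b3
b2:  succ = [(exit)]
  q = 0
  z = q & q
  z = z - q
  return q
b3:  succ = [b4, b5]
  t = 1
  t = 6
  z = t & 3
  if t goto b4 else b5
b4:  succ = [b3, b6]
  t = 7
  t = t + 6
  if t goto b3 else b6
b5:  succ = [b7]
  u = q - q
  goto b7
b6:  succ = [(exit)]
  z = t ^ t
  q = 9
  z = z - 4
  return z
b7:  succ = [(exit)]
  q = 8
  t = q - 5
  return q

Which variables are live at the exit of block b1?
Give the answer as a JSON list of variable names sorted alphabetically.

def/use:
  b0: def={q,t,z} ue=∅
  b1: def={q} ue={q,t}
  b2: def={q,z} ue=∅
  b3: def={t,z} ue=∅
  b4: def={t} ue=∅
  b5: def={u} ue={q}
  b6: def={q,z} ue={t}
  b7: def={q,t} ue=∅

Liveness:
  b0: in=∅ out={q,t}
  b1: in={q,t} out={q}
  b2: in=∅ out=∅
  b3: in={q} out={q}
  b4: in={q} out={q,t}
  b5: in={q} out=∅
  b6: in={t} out=∅
  b7: in=∅ out=∅

live-out(b1) = ["q"]

Answer: ["q"]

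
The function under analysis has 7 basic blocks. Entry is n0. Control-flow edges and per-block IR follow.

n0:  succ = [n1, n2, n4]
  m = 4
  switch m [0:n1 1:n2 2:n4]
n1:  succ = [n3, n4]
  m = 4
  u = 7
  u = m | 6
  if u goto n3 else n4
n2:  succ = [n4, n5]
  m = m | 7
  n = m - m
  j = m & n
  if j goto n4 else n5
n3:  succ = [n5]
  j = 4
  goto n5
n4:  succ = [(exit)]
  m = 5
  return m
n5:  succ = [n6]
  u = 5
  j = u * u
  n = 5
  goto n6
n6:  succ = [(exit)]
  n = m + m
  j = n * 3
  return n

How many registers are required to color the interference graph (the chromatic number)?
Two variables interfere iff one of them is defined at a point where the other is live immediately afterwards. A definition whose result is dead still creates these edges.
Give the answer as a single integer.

Answer: 3

Analysis:
def/use:
  n0 def {m} use ∅
  n1 def {m,u} use ∅
  n2 def {j,m,n} use {m}
  n3 def {j} use ∅
  n4 def {m} use ∅
  n5 def {j,n,u} use ∅
  n6 def {j,n} use {m}

Live sets:
  live n0: ∅→{m}
  live n1: ∅→{m}
  live n2: {m}→{m}
  live n3: {m}→{m}
  live n4: ∅→∅
  live n5: {m}→{m}
  live n6: {m}→∅

Interference:
  j: {m,n}
  m: {j,n,u}
  n: {j,m}
  u: {m}

Registers:
  clique {j,m,n} ⇒ need ≥ 3
  assign j→c1 m→c0 n→c2 u→c1 — no edge inside a register ⇒ χ ≤ 3
  χ = 3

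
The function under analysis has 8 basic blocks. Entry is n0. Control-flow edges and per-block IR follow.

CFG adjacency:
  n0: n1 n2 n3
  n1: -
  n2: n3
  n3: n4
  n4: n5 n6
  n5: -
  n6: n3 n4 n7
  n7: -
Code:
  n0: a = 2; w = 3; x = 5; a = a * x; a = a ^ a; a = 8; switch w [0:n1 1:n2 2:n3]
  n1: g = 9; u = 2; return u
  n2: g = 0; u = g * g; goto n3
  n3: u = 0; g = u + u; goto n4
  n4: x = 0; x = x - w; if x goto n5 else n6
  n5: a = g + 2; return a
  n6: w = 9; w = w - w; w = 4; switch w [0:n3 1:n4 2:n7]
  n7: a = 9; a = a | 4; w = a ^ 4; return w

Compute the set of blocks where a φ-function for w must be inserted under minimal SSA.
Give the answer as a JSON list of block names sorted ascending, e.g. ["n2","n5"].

Answer: ["n3", "n4"]

Working:
idom tree: n1←n0 n2←n0 n3←n0 n4←n3 n5←n4 n6←n4 n7←n6
Dom at joins:
  n3: preds {n0,n2,n6}: {n0} ∩ {n0,n2} ∩ {n0,n3,n4,n6} = {n0}; idom=n0
  n4: preds {n3,n6}: {n0,n3} ∩ {n0,n3,n4,n6} = {n0,n3}; idom=n3

DF derivation:
  join n3 pred n0: · stop@n0
  join n3 pred n2: n2 stop@n0
  join n3 pred n6: n6→n4→n3 stop@n0
  join n4 pred n3: · stop@n3
  join n4 pred n6: n6→n4 stop@n3
  DF(n0)=∅
  DF(n1)=∅
  DF(n2)={n3}
  DF(n3)={n3}
  DF(n4)={n3,n4}
  DF(n5)=∅
  DF(n6)={n3,n4}
  DF(n7)=∅

φ for w: defs {n0,n6,n7}
  DF⁺ = {n3,n4}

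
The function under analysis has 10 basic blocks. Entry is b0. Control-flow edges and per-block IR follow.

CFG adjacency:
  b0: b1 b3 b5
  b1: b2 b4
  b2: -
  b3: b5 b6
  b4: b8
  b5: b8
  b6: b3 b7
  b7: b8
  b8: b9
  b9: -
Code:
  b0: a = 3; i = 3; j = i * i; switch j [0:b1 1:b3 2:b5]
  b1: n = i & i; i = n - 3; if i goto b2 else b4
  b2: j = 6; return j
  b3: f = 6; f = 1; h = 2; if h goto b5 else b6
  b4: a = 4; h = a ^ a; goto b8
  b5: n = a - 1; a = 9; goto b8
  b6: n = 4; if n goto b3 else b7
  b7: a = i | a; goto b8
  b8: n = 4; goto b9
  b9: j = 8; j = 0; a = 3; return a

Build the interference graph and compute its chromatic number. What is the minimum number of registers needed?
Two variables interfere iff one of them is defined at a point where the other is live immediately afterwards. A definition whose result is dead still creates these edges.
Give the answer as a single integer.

Answer: 3

Derivation:
Block summaries:
  b0 def {a,i,j} use ∅
  b1 def {i,n} use {i}
  b2 def {j} use ∅
  b3 def {f,h} use ∅
  b4 def {a,h} use ∅
  b5 def {a,n} use {a}
  b6 def {n} use ∅
  b7 def {a} use {a,i}
  b8 def {n} use ∅
  b9 def {a,j} use ∅

Live sets:
  b0: in=∅ out={a,i}
  b1: in={i} out=∅
  b2: in=∅ out=∅
  b3: in={a,i} out={a,i}
  b4: in=∅ out=∅
  b5: in={a} out=∅
  b6: in={a,i} out={a,i}
  b7: in={a,i} out=∅
  b8: in=∅ out=∅
  b9: in=∅ out=∅

Interfere edges:
  a: {f,h,i,j,n}
  f: {a,i}
  h: {a,i}
  i: {a,f,h,j,n}
  j: {a,i}
  n: {a,i}

Colouring:
  lower bound: {a,f,i} mutually conflict ⇒ χ ≥ 3
  3-colouring: r0={a}  r1={i}  r2={f,h,j,n}
  χ = 3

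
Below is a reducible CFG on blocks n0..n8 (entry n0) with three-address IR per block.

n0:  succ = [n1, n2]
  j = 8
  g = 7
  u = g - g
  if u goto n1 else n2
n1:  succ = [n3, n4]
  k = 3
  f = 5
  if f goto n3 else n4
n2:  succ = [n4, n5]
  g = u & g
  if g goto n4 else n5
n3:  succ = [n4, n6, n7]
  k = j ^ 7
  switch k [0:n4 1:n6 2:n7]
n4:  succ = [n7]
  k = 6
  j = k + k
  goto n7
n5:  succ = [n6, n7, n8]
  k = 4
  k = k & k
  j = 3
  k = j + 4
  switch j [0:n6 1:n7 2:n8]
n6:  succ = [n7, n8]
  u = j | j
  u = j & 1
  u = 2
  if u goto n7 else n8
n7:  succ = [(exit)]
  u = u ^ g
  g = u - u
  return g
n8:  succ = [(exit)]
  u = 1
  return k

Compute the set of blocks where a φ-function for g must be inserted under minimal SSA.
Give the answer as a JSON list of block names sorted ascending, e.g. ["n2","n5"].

idom tree: n1←n0 n2←n0 n3←n1 n4←n0 n5←n2 n6←n0 n7←n0 n8←n0
Join-block Dom:
  n4: preds {n1,n2,n3}: {n0,n1} ∩ {n0,n2} ∩ {n0,n1,n3} = {n0}; idom=n0
  n6: preds {n3,n5}: {n0,n1,n3} ∩ {n0,n2,n5} = {n0}; idom=n0
  n7: preds {n3,n4,n5,n6}: {n0,n1,n3} ∩ {n0,n4} ∩ {n0,n2,n5} ∩ {n0,n6} = {n0}; idom=n0
  n8: preds {n5,n6}: {n0,n2,n5} ∩ {n0,n6} = {n0}; idom=n0

Frontier:
  join n4 pred n1: n1 stop@n0
  join n4 pred n2: n2 stop@n0
  join n4 pred n3: n3→n1 stop@n0
  join n6 pred n3: n3→n1 stop@n0
  join n6 pred n5: n5→n2 stop@n0
  join n7 pred n3: n3→n1 stop@n0
  join n7 pred n4: n4 stop@n0
  join n7 pred n5: n5→n2 stop@n0
  join n7 pred n6: n6 stop@n0
  join n8 pred n5: n5→n2 stop@n0
  join n8 pred n6: n6 stop@n0
  DF(n0)=∅
  DF(n1)={n4,n6,n7}
  DF(n2)={n4,n6,n7,n8}
  DF(n3)={n4,n6,n7}
  DF(n4)={n7}
  DF(n5)={n6,n7,n8}
  DF(n6)={n7,n8}
  DF(n7)=∅
  DF(n8)=∅

φ for g: defs {n0,n2,n7}
  DF⁺ = {n4,n6,n7,n8}

Answer: ["n4", "n6", "n7", "n8"]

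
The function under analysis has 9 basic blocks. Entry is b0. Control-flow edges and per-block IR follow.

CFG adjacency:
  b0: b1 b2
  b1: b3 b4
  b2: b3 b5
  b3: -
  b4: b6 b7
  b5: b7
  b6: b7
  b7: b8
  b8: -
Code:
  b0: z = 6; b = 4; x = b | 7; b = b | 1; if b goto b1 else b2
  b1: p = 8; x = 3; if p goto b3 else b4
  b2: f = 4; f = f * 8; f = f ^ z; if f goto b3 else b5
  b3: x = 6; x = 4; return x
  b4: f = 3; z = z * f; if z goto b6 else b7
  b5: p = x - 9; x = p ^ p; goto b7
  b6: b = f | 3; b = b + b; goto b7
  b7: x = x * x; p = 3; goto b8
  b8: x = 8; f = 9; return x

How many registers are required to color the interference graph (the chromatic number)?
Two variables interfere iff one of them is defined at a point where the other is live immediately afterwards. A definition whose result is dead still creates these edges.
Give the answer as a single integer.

Block summaries:
  b0 def {b,x,z} use ∅
  b1 def {p,x} use ∅
  b2 def {f} use {z}
  b3 def {x} use ∅
  b4 def {f,z} use {z}
  b5 def {p,x} use {x}
  b6 def {b} use {f}
  b7 def {p,x} use {x}
  b8 def {f,x} use ∅

Liveness:
  live b0: ∅→{x,z}
  live b1: {z}→{x,z}
  live b2: {x,z}→{x}
  live b3: ∅→∅
  live b4: {x,z}→{f,x}
  live b5: {x}→{x}
  live b6: {f,x}→{x}
  live b7: {x}→∅
  live b8: ∅→∅

Interference:
  b — {x,z}
  f — {x,z}
  p — {x,z}
  x — {b,f,p,z}
  z — {b,f,p,x}

Chromatic number:
  clique {b,x,z} ⇒ need ≥ 3
  assign b→c2 f→c2 p→c2 x→c0 z→c1 — no edge inside a register ⇒ χ ≤ 3
  χ = 3

Answer: 3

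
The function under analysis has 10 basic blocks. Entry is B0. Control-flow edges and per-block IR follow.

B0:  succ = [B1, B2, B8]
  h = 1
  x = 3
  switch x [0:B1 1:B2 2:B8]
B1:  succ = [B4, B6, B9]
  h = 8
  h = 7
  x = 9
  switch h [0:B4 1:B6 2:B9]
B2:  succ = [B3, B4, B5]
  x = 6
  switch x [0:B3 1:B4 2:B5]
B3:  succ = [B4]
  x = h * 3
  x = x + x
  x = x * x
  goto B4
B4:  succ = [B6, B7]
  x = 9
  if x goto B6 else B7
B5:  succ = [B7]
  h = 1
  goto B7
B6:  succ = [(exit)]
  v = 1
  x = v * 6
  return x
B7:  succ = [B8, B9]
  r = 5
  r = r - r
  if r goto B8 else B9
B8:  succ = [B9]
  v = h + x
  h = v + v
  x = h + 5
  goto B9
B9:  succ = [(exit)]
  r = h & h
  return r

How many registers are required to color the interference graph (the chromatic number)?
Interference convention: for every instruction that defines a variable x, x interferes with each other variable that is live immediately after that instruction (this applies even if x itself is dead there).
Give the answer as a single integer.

Per-block:
  B0: {h,x} / ∅
  B1: {h,x} / ∅
  B2: {x} / ∅
  B3: {x} / {h}
  B4: {x} / ∅
  B5: {h} / ∅
  B6: {v,x} / ∅
  B7: {r} / ∅
  B8: {h,v,x} / {h,x}
  B9: {r} / {h}

Live sets:
  B0: in=∅ out={h,x}
  B1: in=∅ out={h}
  B2: in={h} out={h,x}
  B3: in={h} out={h}
  B4: in={h} out={h,x}
  B5: in={x} out={h,x}
  B6: in=∅ out=∅
  B7: in={h,x} out={h,x}
  B8: in={h,x} out={h}
  B9: in={h} out=∅

Interference:
  h↔{r,x}
  r↔{h,x}
  v↔∅
  x↔{h,r}

Chromatic number:
  {h,r,x} pairwise interfere (3-clique) ⇒ χ ≥ 3
  assign h→r0 r→r1 v→r0 x→r2 — no edge inside a register ⇒ χ ≤ 3
  χ = 3

Answer: 3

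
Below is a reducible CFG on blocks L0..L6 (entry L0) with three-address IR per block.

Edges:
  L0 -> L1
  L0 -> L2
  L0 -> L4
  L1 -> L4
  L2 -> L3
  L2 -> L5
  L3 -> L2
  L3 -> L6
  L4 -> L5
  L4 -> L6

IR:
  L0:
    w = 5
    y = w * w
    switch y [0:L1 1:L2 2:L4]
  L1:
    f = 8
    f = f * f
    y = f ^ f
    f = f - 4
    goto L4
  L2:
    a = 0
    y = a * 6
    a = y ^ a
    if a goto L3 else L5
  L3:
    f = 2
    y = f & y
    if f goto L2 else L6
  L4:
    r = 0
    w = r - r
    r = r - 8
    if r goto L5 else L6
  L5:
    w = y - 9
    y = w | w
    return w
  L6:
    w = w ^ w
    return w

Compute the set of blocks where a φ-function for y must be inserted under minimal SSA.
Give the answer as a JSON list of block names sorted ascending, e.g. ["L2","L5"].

Answer: ["L2", "L4", "L5", "L6"]

Analysis:
idom tree: L1←L0 L2←L0 L3←L2 L4←L0 L5←L0 L6←L0
Join-block Dom:
  L2: preds {L0,L3}: {L0} ∩ {L0,L2,L3} = {L0}; idom=L0
  L4: preds {L0,L1}: {L0} ∩ {L0,L1} = {L0}; idom=L0
  L5: preds {L2,L4}: {L0,L2} ∩ {L0,L4} = {L0}; idom=L0
  L6: preds {L3,L4}: {L0,L2,L3} ∩ {L0,L4} = {L0}; idom=L0

Frontier:
  L2←L0: walk · to L0
  L2←L3: walk L3→L2 to L0
  L4←L0: walk · to L0
  L4←L1: walk L1 to L0
  L5←L2: walk L2 to L0
  L5←L4: walk L4 to L0
  L6←L3: walk L3→L2 to L0
  L6←L4: walk L4 to L0
  L0: DF=∅
  L1: DF={L4}
  L2: DF={L2,L5,L6}
  L3: DF={L2,L6}
  L4: DF={L5,L6}
  L5: DF=∅
  L6: DF=∅

φ for y: defs {L0,L1,L2,L3,L5}
  DF⁺ = {L2,L4,L5,L6}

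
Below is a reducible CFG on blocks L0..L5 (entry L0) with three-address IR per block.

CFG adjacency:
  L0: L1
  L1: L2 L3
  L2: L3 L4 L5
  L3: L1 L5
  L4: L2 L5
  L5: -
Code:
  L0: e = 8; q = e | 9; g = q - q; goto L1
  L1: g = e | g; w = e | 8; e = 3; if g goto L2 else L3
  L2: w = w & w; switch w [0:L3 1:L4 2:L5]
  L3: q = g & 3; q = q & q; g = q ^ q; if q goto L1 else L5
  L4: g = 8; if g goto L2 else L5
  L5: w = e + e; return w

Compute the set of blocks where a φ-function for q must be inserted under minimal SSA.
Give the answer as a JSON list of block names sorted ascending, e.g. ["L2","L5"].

idom tree: L1←L0 L2←L1 L3←L1 L4←L2 L5←L1
Join-block Dom:
  L1: preds {L0,L3}: {L0} ∩ {L0,L1,L3} = {L0}; idom=L0
  L2: preds {L1,L4}: {L0,L1} ∩ {L0,L1,L2,L4} = {L0,L1}; idom=L1
  L3: preds {L1,L2}: {L0,L1} ∩ {L0,L1,L2} = {L0,L1}; idom=L1
  L5: preds {L2,L3,L4}: {L0,L1,L2} ∩ {L0,L1,L3} ∩ {L0,L1,L2,L4} = {L0,L1}; idom=L1

DF derivation:
  L1←L0: walk · to L0
  L1←L3: walk L3→L1 to L0
  L2←L1: walk · to L1
  L2←L4: walk L4→L2 to L1
  L3←L1: walk · to L1
  L3←L2: walk L2 to L1
  L5←L2: walk L2 to L1
  L5←L3: walk L3 to L1
  L5←L4: walk L4→L2 to L1
  L0: DF=∅
  L1: DF={L1}
  L2: DF={L2,L3,L5}
  L3: DF={L1,L5}
  L4: DF={L2,L5}
  L5: DF=∅

φ for q: defs {L0,L3}
  DF⁺ = {L1,L5}

Answer: ["L1", "L5"]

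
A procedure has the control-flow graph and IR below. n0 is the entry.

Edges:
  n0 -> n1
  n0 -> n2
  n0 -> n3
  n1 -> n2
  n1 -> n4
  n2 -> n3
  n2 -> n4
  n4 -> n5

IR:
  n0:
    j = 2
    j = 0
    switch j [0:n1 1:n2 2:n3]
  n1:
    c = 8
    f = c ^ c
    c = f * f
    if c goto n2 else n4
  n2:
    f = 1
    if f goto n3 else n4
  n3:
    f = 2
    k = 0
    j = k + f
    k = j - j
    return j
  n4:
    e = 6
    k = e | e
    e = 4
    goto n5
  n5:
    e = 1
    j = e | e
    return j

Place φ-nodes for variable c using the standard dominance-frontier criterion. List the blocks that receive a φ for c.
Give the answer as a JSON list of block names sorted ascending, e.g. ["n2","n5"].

Answer: ["n2", "n3", "n4"]

Analysis:
idom tree: n1←n0 n2←n0 n3←n0 n4←n0 n5←n4
Join-block Dom:
  n2: preds {n0,n1}: {n0} ∩ {n0,n1} = {n0}; idom=n0
  n3: preds {n0,n2}: {n0} ∩ {n0,n2} = {n0}; idom=n0
  n4: preds {n1,n2}: {n0,n1} ∩ {n0,n2} = {n0}; idom=n0

Frontier:
  n2←n0: walk · to n0
  n2←n1: walk n1 to n0
  n3←n0: walk · to n0
  n3←n2: walk n2 to n0
  n4←n1: walk n1 to n0
  n4←n2: walk n2 to n0
  DF(n0)=∅
  DF(n1)={n2,n4}
  DF(n2)={n3,n4}
  DF(n3)=∅
  DF(n4)=∅
  DF(n5)=∅

φ for c: defs {n1}
  DF⁺ = {n2,n3,n4}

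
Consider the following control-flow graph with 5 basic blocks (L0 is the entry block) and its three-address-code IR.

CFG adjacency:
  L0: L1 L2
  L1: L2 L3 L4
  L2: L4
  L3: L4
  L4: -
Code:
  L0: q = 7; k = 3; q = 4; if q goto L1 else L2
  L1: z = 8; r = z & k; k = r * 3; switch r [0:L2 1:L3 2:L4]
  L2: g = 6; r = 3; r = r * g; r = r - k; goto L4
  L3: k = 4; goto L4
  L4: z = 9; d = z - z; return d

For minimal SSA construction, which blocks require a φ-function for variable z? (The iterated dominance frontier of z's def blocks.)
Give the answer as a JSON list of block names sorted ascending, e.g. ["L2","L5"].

idom tree: L1←L0 L2←L0 L3←L1 L4←L0
Dom at joins:
  L2: preds {L0,L1}: {L0} ∩ {L0,L1} = {L0}; idom=L0
  L4: preds {L1,L2,L3}: {L0,L1} ∩ {L0,L2} ∩ {L0,L1,L3} = {L0}; idom=L0

Frontier:
  join L2 pred L0: · stop@L0
  join L2 pred L1: L1 stop@L0
  join L4 pred L1: L1 stop@L0
  join L4 pred L2: L2 stop@L0
  join L4 pred L3: L3→L1 stop@L0
  L0 → ∅
  L1 → {L2,L4}
  L2 → {L4}
  L3 → {L4}
  L4 → ∅

φ for z: defs {L1,L4}
  DF⁺ = {L2,L4}

Answer: ["L2", "L4"]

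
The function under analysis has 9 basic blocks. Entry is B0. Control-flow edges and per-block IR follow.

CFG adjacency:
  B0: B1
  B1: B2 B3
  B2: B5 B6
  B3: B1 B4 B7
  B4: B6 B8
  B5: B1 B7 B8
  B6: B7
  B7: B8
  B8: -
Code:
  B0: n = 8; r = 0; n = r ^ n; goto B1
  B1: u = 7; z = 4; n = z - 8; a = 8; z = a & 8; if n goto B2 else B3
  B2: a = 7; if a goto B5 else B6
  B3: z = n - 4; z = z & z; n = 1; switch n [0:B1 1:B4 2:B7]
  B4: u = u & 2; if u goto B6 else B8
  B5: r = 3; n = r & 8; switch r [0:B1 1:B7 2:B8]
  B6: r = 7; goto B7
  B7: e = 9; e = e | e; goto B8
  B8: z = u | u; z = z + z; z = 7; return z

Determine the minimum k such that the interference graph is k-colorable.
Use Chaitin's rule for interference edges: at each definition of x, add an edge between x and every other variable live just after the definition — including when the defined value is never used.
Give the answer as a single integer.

Block summaries:
  B0: def={n,r} ue=∅
  B1: def={a,n,u,z} ue=∅
  B2: def={a} ue=∅
  B3: def={n,z} ue={n}
  B4: def={u} ue={u}
  B5: def={n,r} ue=∅
  B6: def={r} ue=∅
  B7: def={e} ue=∅
  B8: def={z} ue={u}

Live sets:
  B0: in=∅ out=∅
  B1: in=∅ out={n,u}
  B2: in={u} out={u}
  B3: in={n,u} out={u}
  B4: in={u} out={u}
  B5: in={u} out={u}
  B6: in={u} out={u}
  B7: in={u} out={u}
  B8: in={u} out=∅

Conflict graph:
  a: {n,u}
  e: {u}
  n: {a,r,u,z}
  r: {n,u}
  u: {a,e,n,r,z}
  z: {n,u}

Colouring:
  {a,n,u} pairwise interfere (3-clique) ⇒ χ ≥ 3
  assign a→R2 e→R1 n→R1 r→R2 u→R0 z→R2 — no edge inside a register ⇒ χ ≤ 3
  χ = 3

Answer: 3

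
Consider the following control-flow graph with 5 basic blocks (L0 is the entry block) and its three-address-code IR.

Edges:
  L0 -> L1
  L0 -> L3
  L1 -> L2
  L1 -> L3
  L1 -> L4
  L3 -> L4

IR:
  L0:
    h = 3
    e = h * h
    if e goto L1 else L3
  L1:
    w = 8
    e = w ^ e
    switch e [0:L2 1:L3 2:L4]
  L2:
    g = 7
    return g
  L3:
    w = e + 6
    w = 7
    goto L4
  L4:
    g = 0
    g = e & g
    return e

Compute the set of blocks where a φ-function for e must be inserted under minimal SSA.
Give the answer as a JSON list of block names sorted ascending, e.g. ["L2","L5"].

idom tree: L1←L0 L2←L1 L3←L0 L4←L0
Dom at joins:
  L3: preds {L0,L1}: {L0} ∩ {L0,L1} = {L0}; idom=L0
  L4: preds {L1,L3}: {L0,L1} ∩ {L0,L3} = {L0}; idom=L0

Frontier:
  L3←L0: walk · to L0
  L3←L1: walk L1 to L0
  L4←L1: walk L1 to L0
  L4←L3: walk L3 to L0
  DF(L0)=∅
  DF(L1)={L3,L4}
  DF(L2)=∅
  DF(L3)={L4}
  DF(L4)=∅

φ for e: defs {L0,L1}
  DF⁺ = {L3,L4}

Answer: ["L3", "L4"]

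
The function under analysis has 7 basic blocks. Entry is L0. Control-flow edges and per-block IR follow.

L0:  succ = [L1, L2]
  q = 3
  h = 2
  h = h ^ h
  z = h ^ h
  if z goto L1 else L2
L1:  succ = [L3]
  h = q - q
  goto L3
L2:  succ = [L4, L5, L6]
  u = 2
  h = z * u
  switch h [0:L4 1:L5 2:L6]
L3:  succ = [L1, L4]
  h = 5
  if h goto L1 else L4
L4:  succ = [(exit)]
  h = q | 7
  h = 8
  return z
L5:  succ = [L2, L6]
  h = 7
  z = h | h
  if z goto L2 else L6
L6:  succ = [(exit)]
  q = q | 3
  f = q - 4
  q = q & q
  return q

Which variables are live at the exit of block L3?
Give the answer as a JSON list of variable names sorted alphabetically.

Answer: ["q", "z"]

Derivation:
Block summaries:
  L0: def={h,q,z} ue=∅
  L1: def={h} ue={q}
  L2: def={h,u} ue={z}
  L3: def={h} ue=∅
  L4: def={h} ue={q,z}
  L5: def={h,z} ue=∅
  L6: def={f,q} ue={q}

Live sets:
  L0 li=∅ lo={q,z}
  L1 li={q,z} lo={q,z}
  L2 li={q,z} lo={q,z}
  L3 li={q,z} lo={q,z}
  L4 li={q,z} lo=∅
  L5 li={q} lo={q,z}
  L6 li={q} lo=∅

live-out(L3) = ["q", "z"]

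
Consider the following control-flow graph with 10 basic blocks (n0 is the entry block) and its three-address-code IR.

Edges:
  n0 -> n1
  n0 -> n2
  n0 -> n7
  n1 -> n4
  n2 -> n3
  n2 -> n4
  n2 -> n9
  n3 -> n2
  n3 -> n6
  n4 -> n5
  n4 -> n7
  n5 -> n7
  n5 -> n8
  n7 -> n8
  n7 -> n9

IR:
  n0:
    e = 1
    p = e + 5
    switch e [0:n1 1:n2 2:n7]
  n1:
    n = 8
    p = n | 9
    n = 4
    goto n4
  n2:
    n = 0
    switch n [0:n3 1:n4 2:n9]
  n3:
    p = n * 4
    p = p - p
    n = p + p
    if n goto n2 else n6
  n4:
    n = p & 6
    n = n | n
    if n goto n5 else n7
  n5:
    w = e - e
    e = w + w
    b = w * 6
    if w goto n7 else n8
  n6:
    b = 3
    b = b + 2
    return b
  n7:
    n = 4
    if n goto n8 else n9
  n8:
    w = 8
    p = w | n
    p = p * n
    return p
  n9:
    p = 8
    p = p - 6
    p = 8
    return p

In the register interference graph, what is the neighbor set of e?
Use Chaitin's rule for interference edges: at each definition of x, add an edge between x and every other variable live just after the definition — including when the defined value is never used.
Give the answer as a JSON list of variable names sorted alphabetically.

Block summaries:
  n0: {e,p} / ∅
  n1: {n,p} / ∅
  n2: {n} / ∅
  n3: {n,p} / {n}
  n4: {n} / {p}
  n5: {b,e,w} / {e}
  n6: {b} / ∅
  n7: {n} / ∅
  n8: {p,w} / {n}
  n9: {p} / ∅

Backward fixpoint:
  live n0: ∅→{e,p}
  live n1: {e}→{e,p}
  live n2: {e,p}→{e,n,p}
  live n3: {e,n}→{e,p}
  live n4: {e,p}→{e,n}
  live n5: {e,n}→{n}
  live n6: ∅→∅
  live n7: ∅→{n}
  live n8: {n}→∅
  live n9: ∅→∅

Interference:
  b↔{n,w}
  e↔{n,p,w}
  n↔{b,e,p,w}
  p↔{e,n}
  w↔{b,e,n}

N(e) = ["n", "p", "w"]

Answer: ["n", "p", "w"]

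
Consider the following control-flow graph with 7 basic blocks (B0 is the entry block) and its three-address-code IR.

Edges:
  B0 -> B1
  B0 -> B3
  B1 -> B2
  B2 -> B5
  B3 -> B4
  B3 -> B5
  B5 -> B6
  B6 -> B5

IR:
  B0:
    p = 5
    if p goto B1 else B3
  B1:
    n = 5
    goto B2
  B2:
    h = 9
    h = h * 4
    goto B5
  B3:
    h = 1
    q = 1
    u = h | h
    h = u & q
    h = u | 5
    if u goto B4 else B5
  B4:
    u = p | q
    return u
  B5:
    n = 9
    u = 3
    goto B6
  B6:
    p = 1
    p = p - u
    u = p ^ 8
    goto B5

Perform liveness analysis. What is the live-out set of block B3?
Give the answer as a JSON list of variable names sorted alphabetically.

def/use:
  B0: def={p} ue=∅
  B1: def={n} ue=∅
  B2: def={h} ue=∅
  B3: def={h,q,u} ue=∅
  B4: def={u} ue={p,q}
  B5: def={n,u} ue=∅
  B6: def={p,u} ue={u}

Liveness:
  B0: in=∅ out={p}
  B1: in=∅ out=∅
  B2: in=∅ out=∅
  B3: in={p} out={p,q}
  B4: in={p,q} out=∅
  B5: in=∅ out={u}
  B6: in={u} out=∅

live-out(B3) = ["p", "q"]

Answer: ["p", "q"]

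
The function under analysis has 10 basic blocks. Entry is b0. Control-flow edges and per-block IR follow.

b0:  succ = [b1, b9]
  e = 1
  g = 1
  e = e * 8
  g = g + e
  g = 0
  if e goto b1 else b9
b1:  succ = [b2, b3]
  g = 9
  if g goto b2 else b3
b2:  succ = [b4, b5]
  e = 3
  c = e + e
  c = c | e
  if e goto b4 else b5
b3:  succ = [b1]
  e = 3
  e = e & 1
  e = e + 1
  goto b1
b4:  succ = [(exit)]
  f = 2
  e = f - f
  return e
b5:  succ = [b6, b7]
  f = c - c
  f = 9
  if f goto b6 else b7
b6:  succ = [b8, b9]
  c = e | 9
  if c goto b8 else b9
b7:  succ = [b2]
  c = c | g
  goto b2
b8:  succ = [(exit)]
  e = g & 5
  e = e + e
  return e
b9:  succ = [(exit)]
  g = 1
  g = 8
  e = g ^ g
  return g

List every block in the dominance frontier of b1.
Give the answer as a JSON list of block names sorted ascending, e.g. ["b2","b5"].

idom tree: b1←b0 b2←b1 b3←b1 b4←b2 b5←b2 b6←b5 b7←b5 b8←b6 b9←b0
Join-block Dom:
  b1: preds {b0,b3}: {b0} ∩ {b0,b1,b3} = {b0}; idom=b0
  b2: preds {b1,b7}: {b0,b1} ∩ {b0,b1,b2,b5,b7} = {b0,b1}; idom=b1
  b9: preds {b0,b6}: {b0} ∩ {b0,b1,b2,b5,b6} = {b0}; idom=b0

DF walk-up:
  join b1 pred b0: · stop@b0
  join b1 pred b3: b3→b1 stop@b0
  join b2 pred b1: · stop@b1
  join b2 pred b7: b7→b5→b2 stop@b1
  join b9 pred b0: · stop@b0
  join b9 pred b6: b6→b5→b2→b1 stop@b0
  DF(b0)=∅
  DF(b1)={b1,b9}
  DF(b2)={b2,b9}
  DF(b3)={b1}
  DF(b4)=∅
  DF(b5)={b2,b9}
  DF(b6)={b9}
  DF(b7)={b2}
  DF(b8)=∅
  DF(b9)=∅

DF(b1) = ["b1", "b9"]

Answer: ["b1", "b9"]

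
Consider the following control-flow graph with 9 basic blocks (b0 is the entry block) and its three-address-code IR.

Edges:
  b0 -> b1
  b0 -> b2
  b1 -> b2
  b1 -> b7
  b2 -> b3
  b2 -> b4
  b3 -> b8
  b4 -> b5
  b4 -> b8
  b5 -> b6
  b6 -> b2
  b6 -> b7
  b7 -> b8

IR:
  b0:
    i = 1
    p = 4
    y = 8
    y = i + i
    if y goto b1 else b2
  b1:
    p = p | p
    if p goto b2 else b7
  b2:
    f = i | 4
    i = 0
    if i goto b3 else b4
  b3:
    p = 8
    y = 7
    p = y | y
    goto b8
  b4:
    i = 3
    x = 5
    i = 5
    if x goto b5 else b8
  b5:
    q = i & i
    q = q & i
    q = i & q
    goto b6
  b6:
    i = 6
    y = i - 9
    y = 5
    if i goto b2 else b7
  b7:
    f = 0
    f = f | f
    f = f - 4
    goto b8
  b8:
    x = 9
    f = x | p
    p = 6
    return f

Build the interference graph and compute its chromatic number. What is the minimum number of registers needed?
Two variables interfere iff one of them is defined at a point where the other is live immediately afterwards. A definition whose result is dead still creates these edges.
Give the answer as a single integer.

Answer: 3

Derivation:
Block summaries:
  b0: def={i,p,y} ue=∅
  b1: def={p} ue={p}
  b2: def={f,i} ue={i}
  b3: def={p,y} ue=∅
  b4: def={i,x} ue=∅
  b5: def={q} ue={i}
  b6: def={i,y} ue=∅
  b7: def={f} ue=∅
  b8: def={f,p,x} ue={p}

Backward fixpoint:
  b0 li=∅ lo={i,p}
  b1 li={i,p} lo={i,p}
  b2 li={i,p} lo={p}
  b3 li=∅ lo={p}
  b4 li={p} lo={i,p}
  b5 li={i,p} lo={p}
  b6 li={p} lo={i,p}
  b7 li={p} lo={p}
  b8 li={p} lo=∅

Interfere edges:
  f — {p}
  i — {p,q,x,y}
  p — {f,i,q,x,y}
  q — {i,p}
  x — {i,p}
  y — {i,p}

Chromatic number:
  clique {i,p,q} ⇒ need ≥ 3
  assign f→c1 i→c1 p→c0 q→c2 x→c2 y→c2 — no edge inside a register ⇒ χ ≤ 3
  χ = 3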